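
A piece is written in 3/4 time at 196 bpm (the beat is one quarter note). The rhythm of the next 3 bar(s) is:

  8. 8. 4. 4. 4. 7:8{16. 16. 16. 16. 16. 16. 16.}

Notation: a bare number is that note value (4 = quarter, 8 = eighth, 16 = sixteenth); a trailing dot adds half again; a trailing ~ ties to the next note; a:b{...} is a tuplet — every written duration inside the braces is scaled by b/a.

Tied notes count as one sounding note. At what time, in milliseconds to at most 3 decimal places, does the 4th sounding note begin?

note 4 onset = 3b = 918.367ms

1. 0.0ms @ 0 + 229.592ms (3/4)
2. 229.592ms @ 3/4 + 229.592ms (3/4)
3. 459.184ms @ 3/2 + 459.184ms (3/2)
4. 918.367ms @ 3 + 459.184ms (3/2)
5. 1377.551ms @ 9/2 + 459.184ms (3/2)
6. 1836.735ms @ 6 + 131.195ms (3/7)
7. 1967.93ms @ 45/7 + 131.195ms (3/7)
8. 2099.125ms @ 48/7 + 131.195ms (3/7)
9. 2230.321ms @ 51/7 + 131.195ms (3/7)
10. 2361.516ms @ 54/7 + 131.195ms (3/7)
11. 2492.711ms @ 57/7 + 131.195ms (3/7)
12. 2623.907ms @ 60/7 + 131.195ms (3/7)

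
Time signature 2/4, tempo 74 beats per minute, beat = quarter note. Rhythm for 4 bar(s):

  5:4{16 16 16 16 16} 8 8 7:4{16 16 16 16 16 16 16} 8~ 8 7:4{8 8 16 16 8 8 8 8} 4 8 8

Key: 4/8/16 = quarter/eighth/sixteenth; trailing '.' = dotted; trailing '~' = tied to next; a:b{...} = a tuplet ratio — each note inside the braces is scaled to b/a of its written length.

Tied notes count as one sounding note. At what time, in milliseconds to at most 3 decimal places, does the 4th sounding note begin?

note 4 onset = 3/5b = 486.486ms

1. 0.0ms @ 0 + 162.162ms (1/5)
2. 162.162ms @ 1/5 + 162.162ms (1/5)
3. 324.324ms @ 2/5 + 162.162ms (1/5)
4. 486.486ms @ 3/5 + 162.162ms (1/5)
5. 648.649ms @ 4/5 + 162.162ms (1/5)
6. 810.811ms @ 1 + 405.405ms (1/2)
7. 1216.216ms @ 3/2 + 405.405ms (1/2)
8. 1621.622ms @ 2 + 115.83ms (1/7)
9. 1737.452ms @ 15/7 + 115.83ms (1/7)
10. 1853.282ms @ 16/7 + 115.83ms (1/7)
11. 1969.112ms @ 17/7 + 115.83ms (1/7)
12. 2084.942ms @ 18/7 + 115.83ms (1/7)
13. 2200.772ms @ 19/7 + 115.83ms (1/7)
14. 2316.602ms @ 20/7 + 115.83ms (1/7)
15. 2432.432ms @ 3 + 810.811ms (1)
16. 3243.243ms @ 4 + 231.66ms (2/7)
17. 3474.903ms @ 30/7 + 231.66ms (2/7)
18. 3706.564ms @ 32/7 + 115.83ms (1/7)
19. 3822.394ms @ 33/7 + 115.83ms (1/7)
20. 3938.224ms @ 34/7 + 231.66ms (2/7)
21. 4169.884ms @ 36/7 + 231.66ms (2/7)
22. 4401.544ms @ 38/7 + 231.66ms (2/7)
23. 4633.205ms @ 40/7 + 231.66ms (2/7)
24. 4864.865ms @ 6 + 810.811ms (1)
25. 5675.676ms @ 7 + 405.405ms (1/2)
26. 6081.081ms @ 15/2 + 405.405ms (1/2)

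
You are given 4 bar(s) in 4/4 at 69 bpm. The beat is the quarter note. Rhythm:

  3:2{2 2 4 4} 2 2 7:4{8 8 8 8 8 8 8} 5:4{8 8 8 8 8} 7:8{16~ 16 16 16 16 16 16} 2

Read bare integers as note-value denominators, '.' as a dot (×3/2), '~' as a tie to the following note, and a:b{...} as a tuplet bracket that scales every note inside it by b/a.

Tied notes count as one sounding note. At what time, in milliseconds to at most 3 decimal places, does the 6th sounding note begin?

1. 0.0ms @ 0 + 1159.42ms (4/3)
2. 1159.42ms @ 4/3 + 1159.42ms (4/3)
3. 2318.841ms @ 8/3 + 579.71ms (2/3)
4. 2898.551ms @ 10/3 + 579.71ms (2/3)
5. 3478.261ms @ 4 + 1739.13ms (2)
6. 5217.391ms @ 6 + 1739.13ms (2)
7. 6956.522ms @ 8 + 248.447ms (2/7)
8. 7204.969ms @ 58/7 + 248.447ms (2/7)
9. 7453.416ms @ 60/7 + 248.447ms (2/7)
10. 7701.863ms @ 62/7 + 248.447ms (2/7)
11. 7950.311ms @ 64/7 + 248.447ms (2/7)
12. 8198.758ms @ 66/7 + 248.447ms (2/7)
13. 8447.205ms @ 68/7 + 248.447ms (2/7)
14. 8695.652ms @ 10 + 347.826ms (2/5)
15. 9043.478ms @ 52/5 + 347.826ms (2/5)
16. 9391.304ms @ 54/5 + 347.826ms (2/5)
17. 9739.13ms @ 56/5 + 347.826ms (2/5)
18. 10086.957ms @ 58/5 + 347.826ms (2/5)
19. 10434.783ms @ 12 + 496.894ms (4/7)
20. 10931.677ms @ 88/7 + 248.447ms (2/7)
21. 11180.124ms @ 90/7 + 248.447ms (2/7)
22. 11428.571ms @ 92/7 + 248.447ms (2/7)
23. 11677.019ms @ 94/7 + 248.447ms (2/7)
24. 11925.466ms @ 96/7 + 248.447ms (2/7)
25. 12173.913ms @ 14 + 1739.13ms (2)

note 6 onset = 6b = 5217.391ms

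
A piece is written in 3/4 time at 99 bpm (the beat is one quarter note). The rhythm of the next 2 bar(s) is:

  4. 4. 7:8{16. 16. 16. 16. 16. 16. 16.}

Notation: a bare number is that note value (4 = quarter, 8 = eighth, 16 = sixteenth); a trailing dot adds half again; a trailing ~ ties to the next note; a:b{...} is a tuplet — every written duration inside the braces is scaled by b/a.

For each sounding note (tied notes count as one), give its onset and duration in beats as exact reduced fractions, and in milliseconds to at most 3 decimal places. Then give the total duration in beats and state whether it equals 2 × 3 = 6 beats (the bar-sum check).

1) 0.0ms=0b +909.091ms=3/2b
2) 909.091ms=3/2b +909.091ms=3/2b
3) 1818.182ms=3b +259.74ms=3/7b
4) 2077.922ms=24/7b +259.74ms=3/7b
5) 2337.662ms=27/7b +259.74ms=3/7b
6) 2597.403ms=30/7b +259.74ms=3/7b
7) 2857.143ms=33/7b +259.74ms=3/7b
8) 3116.883ms=36/7b +259.74ms=3/7b
9) 3376.623ms=39/7b +259.74ms=3/7b
Σ=6b of 6 (99bpm 3/4) — PASS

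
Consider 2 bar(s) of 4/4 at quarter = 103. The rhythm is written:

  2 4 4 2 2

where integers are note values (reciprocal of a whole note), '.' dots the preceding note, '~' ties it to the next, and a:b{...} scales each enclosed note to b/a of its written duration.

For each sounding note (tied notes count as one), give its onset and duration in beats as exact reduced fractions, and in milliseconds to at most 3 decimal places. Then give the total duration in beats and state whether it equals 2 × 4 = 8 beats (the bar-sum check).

1) 0.0ms=0b +1165.049ms=2b
2) 1165.049ms=2b +582.524ms=1b
3) 1747.573ms=3b +582.524ms=1b
4) 2330.097ms=4b +1165.049ms=2b
5) 3495.146ms=6b +1165.049ms=2b
Σ=8b of 8 (103bpm 4/4) — PASS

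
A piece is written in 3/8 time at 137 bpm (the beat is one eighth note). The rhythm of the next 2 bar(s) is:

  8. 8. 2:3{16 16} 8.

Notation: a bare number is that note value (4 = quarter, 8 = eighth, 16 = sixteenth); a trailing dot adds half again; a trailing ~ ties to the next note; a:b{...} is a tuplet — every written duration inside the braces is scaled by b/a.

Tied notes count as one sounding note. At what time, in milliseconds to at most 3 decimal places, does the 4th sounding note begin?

1. 0.0ms @ 0 + 656.934ms (3/2)
2. 656.934ms @ 3/2 + 656.934ms (3/2)
3. 1313.869ms @ 3 + 328.467ms (3/4)
4. 1642.336ms @ 15/4 + 328.467ms (3/4)
5. 1970.803ms @ 9/2 + 656.934ms (3/2)

note 4 onset = 15/4b = 1642.336ms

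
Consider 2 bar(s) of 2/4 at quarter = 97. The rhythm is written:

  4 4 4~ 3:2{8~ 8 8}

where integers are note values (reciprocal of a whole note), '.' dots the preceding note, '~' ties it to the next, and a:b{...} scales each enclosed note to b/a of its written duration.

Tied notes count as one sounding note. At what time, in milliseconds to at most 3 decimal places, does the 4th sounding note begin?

1. 0.0ms @ 0 + 618.557ms (1)
2. 618.557ms @ 1 + 618.557ms (1)
3. 1237.113ms @ 2 + 1030.928ms (5/3)
4. 2268.041ms @ 11/3 + 206.186ms (1/3)

note 4 onset = 11/3b = 2268.041ms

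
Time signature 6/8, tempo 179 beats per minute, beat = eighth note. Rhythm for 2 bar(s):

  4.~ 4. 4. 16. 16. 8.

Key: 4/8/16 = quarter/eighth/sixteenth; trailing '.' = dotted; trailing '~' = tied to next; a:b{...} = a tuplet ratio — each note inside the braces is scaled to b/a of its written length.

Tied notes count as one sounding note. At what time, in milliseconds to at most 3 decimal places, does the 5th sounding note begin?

1. 0.0ms @ 0 + 2011.173ms (6)
2. 2011.173ms @ 6 + 1005.587ms (3)
3. 3016.76ms @ 9 + 251.397ms (3/4)
4. 3268.156ms @ 39/4 + 251.397ms (3/4)
5. 3519.553ms @ 21/2 + 502.793ms (3/2)

note 5 onset = 21/2b = 3519.553ms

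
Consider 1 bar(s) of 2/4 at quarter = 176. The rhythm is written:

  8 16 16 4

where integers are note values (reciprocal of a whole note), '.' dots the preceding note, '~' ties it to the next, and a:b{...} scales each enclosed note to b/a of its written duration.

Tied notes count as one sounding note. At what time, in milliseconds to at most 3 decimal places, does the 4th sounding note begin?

note 4 onset = 1b = 340.909ms

1. 0.0ms @ 0 + 170.455ms (1/2)
2. 170.455ms @ 1/2 + 85.227ms (1/4)
3. 255.682ms @ 3/4 + 85.227ms (1/4)
4. 340.909ms @ 1 + 340.909ms (1)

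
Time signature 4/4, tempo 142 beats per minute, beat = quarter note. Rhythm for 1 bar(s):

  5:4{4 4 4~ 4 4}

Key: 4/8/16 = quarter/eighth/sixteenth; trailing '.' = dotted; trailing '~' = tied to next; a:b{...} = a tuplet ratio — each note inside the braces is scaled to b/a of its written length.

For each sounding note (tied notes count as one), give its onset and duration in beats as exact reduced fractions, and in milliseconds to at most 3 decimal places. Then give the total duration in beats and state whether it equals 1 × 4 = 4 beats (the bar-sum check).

1) 0.0ms=0b +338.028ms=4/5b
2) 338.028ms=4/5b +338.028ms=4/5b
3) 676.056ms=8/5b +676.056ms=8/5b
4) 1352.113ms=16/5b +338.028ms=4/5b
Σ=4b of 4 (142bpm 4/4) — PASS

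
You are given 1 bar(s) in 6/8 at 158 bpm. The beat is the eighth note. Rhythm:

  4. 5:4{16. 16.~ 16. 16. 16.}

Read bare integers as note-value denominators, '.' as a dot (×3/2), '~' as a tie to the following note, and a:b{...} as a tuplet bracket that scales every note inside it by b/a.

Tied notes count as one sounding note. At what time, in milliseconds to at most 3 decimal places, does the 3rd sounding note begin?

note 3 onset = 18/5b = 1367.089ms

1. 0.0ms @ 0 + 1139.241ms (3)
2. 1139.241ms @ 3 + 227.848ms (3/5)
3. 1367.089ms @ 18/5 + 455.696ms (6/5)
4. 1822.785ms @ 24/5 + 227.848ms (3/5)
5. 2050.633ms @ 27/5 + 227.848ms (3/5)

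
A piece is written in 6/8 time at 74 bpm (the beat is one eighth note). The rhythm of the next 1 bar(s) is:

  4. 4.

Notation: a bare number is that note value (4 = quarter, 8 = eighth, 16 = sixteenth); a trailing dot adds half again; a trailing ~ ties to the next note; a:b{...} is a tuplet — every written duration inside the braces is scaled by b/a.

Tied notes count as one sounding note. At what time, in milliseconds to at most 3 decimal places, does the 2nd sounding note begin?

note 2 onset = 3b = 2432.432ms

1. 0.0ms @ 0 + 2432.432ms (3)
2. 2432.432ms @ 3 + 2432.432ms (3)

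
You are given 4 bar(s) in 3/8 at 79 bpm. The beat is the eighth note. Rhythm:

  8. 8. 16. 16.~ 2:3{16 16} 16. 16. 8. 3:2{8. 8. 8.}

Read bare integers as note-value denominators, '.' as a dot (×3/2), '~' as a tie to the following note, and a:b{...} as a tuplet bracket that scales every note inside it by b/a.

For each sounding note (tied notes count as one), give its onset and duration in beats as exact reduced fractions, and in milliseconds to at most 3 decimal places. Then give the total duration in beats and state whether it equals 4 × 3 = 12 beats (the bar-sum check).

1) 0.0ms=0b +1139.241ms=3/2b
2) 1139.241ms=3/2b +1139.241ms=3/2b
3) 2278.481ms=3b +569.62ms=3/4b
4) 2848.101ms=15/4b +1139.241ms=3/2b
5) 3987.342ms=21/4b +569.62ms=3/4b
6) 4556.962ms=6b +569.62ms=3/4b
7) 5126.582ms=27/4b +569.62ms=3/4b
8) 5696.203ms=15/2b +1139.241ms=3/2b
9) 6835.443ms=9b +759.494ms=1b
10) 7594.937ms=10b +759.494ms=1b
11) 8354.43ms=11b +759.494ms=1b
Σ=12b of 12 (79bpm 3/8) — PASS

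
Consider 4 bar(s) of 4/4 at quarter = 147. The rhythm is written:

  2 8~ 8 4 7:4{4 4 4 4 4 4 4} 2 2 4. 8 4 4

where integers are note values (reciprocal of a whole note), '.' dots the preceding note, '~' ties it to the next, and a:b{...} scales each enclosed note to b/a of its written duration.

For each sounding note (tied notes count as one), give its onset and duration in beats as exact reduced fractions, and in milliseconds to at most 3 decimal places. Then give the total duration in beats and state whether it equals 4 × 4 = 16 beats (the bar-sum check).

1) 0.0ms=0b +816.327ms=2b
2) 816.327ms=2b +408.163ms=1b
3) 1224.49ms=3b +408.163ms=1b
4) 1632.653ms=4b +233.236ms=4/7b
5) 1865.889ms=32/7b +233.236ms=4/7b
6) 2099.125ms=36/7b +233.236ms=4/7b
7) 2332.362ms=40/7b +233.236ms=4/7b
8) 2565.598ms=44/7b +233.236ms=4/7b
9) 2798.834ms=48/7b +233.236ms=4/7b
10) 3032.07ms=52/7b +233.236ms=4/7b
11) 3265.306ms=8b +816.327ms=2b
12) 4081.633ms=10b +816.327ms=2b
13) 4897.959ms=12b +612.245ms=3/2b
14) 5510.204ms=27/2b +204.082ms=1/2b
15) 5714.286ms=14b +408.163ms=1b
16) 6122.449ms=15b +408.163ms=1b
Σ=16b of 16 (147bpm 4/4) — PASS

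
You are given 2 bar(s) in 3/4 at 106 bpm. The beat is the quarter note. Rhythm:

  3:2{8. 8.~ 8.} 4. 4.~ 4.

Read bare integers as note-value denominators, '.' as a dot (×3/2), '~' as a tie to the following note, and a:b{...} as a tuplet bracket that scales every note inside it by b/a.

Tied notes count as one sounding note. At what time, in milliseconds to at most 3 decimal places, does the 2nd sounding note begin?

1. 0.0ms @ 0 + 283.019ms (1/2)
2. 283.019ms @ 1/2 + 566.038ms (1)
3. 849.057ms @ 3/2 + 849.057ms (3/2)
4. 1698.113ms @ 3 + 1698.113ms (3)

note 2 onset = 1/2b = 283.019ms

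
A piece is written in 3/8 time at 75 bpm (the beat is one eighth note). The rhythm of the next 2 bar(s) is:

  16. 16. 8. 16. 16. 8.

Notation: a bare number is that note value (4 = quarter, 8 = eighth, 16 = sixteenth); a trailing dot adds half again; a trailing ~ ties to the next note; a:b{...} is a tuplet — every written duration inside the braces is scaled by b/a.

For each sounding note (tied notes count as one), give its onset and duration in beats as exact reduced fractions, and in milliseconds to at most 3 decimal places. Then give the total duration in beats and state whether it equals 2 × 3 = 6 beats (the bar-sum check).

1) 0.0ms=0b +600.0ms=3/4b
2) 600.0ms=3/4b +600.0ms=3/4b
3) 1200.0ms=3/2b +1200.0ms=3/2b
4) 2400.0ms=3b +600.0ms=3/4b
5) 3000.0ms=15/4b +600.0ms=3/4b
6) 3600.0ms=9/2b +1200.0ms=3/2b
Σ=6b of 6 (75bpm 3/8) — PASS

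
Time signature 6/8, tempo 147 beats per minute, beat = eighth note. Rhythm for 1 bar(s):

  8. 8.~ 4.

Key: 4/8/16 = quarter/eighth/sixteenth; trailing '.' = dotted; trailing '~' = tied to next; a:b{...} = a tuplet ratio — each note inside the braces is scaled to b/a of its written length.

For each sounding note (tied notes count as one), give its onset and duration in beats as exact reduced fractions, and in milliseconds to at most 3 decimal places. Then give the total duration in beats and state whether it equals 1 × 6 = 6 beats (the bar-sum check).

1) 0.0ms=0b +612.245ms=3/2b
2) 612.245ms=3/2b +1836.735ms=9/2b
Σ=6b of 6 (147bpm 6/8) — PASS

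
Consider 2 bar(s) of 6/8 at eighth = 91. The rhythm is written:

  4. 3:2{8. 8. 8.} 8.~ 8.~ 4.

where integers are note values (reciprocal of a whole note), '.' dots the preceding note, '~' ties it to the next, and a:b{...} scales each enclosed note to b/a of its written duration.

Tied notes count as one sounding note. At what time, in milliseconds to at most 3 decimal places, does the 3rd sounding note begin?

1. 0.0ms @ 0 + 1978.022ms (3)
2. 1978.022ms @ 3 + 659.341ms (1)
3. 2637.363ms @ 4 + 659.341ms (1)
4. 3296.703ms @ 5 + 659.341ms (1)
5. 3956.044ms @ 6 + 3956.044ms (6)

note 3 onset = 4b = 2637.363ms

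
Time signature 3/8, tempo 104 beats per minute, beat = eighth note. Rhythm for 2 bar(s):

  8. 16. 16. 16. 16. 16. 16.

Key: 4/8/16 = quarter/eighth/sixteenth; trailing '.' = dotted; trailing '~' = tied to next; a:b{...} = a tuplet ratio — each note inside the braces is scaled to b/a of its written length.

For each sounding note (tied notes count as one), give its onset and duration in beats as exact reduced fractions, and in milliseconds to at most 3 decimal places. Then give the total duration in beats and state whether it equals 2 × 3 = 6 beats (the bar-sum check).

1) 0.0ms=0b +865.385ms=3/2b
2) 865.385ms=3/2b +432.692ms=3/4b
3) 1298.077ms=9/4b +432.692ms=3/4b
4) 1730.769ms=3b +432.692ms=3/4b
5) 2163.462ms=15/4b +432.692ms=3/4b
6) 2596.154ms=9/2b +432.692ms=3/4b
7) 3028.846ms=21/4b +432.692ms=3/4b
Σ=6b of 6 (104bpm 3/8) — PASS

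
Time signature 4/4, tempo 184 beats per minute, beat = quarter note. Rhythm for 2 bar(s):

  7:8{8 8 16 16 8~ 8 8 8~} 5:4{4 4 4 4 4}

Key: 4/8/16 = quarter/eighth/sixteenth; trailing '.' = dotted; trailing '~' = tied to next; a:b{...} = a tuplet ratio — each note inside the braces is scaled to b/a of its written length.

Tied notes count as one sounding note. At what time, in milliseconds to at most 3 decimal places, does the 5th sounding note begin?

1. 0.0ms @ 0 + 186.335ms (4/7)
2. 186.335ms @ 4/7 + 186.335ms (4/7)
3. 372.671ms @ 8/7 + 93.168ms (2/7)
4. 465.839ms @ 10/7 + 93.168ms (2/7)
5. 559.006ms @ 12/7 + 372.671ms (8/7)
6. 931.677ms @ 20/7 + 186.335ms (4/7)
7. 1118.012ms @ 24/7 + 447.205ms (48/35)
8. 1565.217ms @ 24/5 + 260.87ms (4/5)
9. 1826.087ms @ 28/5 + 260.87ms (4/5)
10. 2086.957ms @ 32/5 + 260.87ms (4/5)
11. 2347.826ms @ 36/5 + 260.87ms (4/5)

note 5 onset = 12/7b = 559.006ms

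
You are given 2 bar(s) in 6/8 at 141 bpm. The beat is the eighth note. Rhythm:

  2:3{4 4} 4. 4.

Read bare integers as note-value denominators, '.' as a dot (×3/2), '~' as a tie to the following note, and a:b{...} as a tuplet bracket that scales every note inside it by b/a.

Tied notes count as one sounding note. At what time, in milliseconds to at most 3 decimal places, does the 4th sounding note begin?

note 4 onset = 9b = 3829.787ms

1. 0.0ms @ 0 + 1276.596ms (3)
2. 1276.596ms @ 3 + 1276.596ms (3)
3. 2553.191ms @ 6 + 1276.596ms (3)
4. 3829.787ms @ 9 + 1276.596ms (3)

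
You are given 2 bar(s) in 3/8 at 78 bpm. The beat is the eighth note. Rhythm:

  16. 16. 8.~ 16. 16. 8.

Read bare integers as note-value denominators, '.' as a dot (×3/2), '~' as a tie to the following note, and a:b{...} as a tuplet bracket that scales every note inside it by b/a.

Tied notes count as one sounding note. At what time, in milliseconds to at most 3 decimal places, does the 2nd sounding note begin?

1. 0.0ms @ 0 + 576.923ms (3/4)
2. 576.923ms @ 3/4 + 576.923ms (3/4)
3. 1153.846ms @ 3/2 + 1730.769ms (9/4)
4. 2884.615ms @ 15/4 + 576.923ms (3/4)
5. 3461.538ms @ 9/2 + 1153.846ms (3/2)

note 2 onset = 3/4b = 576.923ms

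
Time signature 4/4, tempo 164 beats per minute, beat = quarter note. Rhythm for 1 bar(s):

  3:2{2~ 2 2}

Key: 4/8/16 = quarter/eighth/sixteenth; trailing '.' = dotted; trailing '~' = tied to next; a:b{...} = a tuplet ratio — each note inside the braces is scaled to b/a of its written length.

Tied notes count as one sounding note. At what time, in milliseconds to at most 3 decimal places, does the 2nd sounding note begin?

1. 0.0ms @ 0 + 975.61ms (8/3)
2. 975.61ms @ 8/3 + 487.805ms (4/3)

note 2 onset = 8/3b = 975.61ms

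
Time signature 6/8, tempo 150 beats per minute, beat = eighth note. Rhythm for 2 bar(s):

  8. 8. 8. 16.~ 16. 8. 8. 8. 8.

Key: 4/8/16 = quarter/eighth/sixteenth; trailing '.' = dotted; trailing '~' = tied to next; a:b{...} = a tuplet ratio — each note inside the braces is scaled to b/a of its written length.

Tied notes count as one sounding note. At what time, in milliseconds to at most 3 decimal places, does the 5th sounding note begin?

note 5 onset = 6b = 2400.0ms

1. 0.0ms @ 0 + 600.0ms (3/2)
2. 600.0ms @ 3/2 + 600.0ms (3/2)
3. 1200.0ms @ 3 + 600.0ms (3/2)
4. 1800.0ms @ 9/2 + 600.0ms (3/2)
5. 2400.0ms @ 6 + 600.0ms (3/2)
6. 3000.0ms @ 15/2 + 600.0ms (3/2)
7. 3600.0ms @ 9 + 600.0ms (3/2)
8. 4200.0ms @ 21/2 + 600.0ms (3/2)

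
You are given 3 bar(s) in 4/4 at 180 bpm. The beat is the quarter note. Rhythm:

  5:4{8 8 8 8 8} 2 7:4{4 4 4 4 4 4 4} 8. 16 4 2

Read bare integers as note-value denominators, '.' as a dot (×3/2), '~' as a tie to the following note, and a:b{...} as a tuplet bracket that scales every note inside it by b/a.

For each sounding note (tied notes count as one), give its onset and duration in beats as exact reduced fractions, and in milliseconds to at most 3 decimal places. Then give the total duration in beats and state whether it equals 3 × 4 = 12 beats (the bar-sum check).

1) 0.0ms=0b +133.333ms=2/5b
2) 133.333ms=2/5b +133.333ms=2/5b
3) 266.667ms=4/5b +133.333ms=2/5b
4) 400.0ms=6/5b +133.333ms=2/5b
5) 533.333ms=8/5b +133.333ms=2/5b
6) 666.667ms=2b +666.667ms=2b
7) 1333.333ms=4b +190.476ms=4/7b
8) 1523.81ms=32/7b +190.476ms=4/7b
9) 1714.286ms=36/7b +190.476ms=4/7b
10) 1904.762ms=40/7b +190.476ms=4/7b
11) 2095.238ms=44/7b +190.476ms=4/7b
12) 2285.714ms=48/7b +190.476ms=4/7b
13) 2476.19ms=52/7b +190.476ms=4/7b
14) 2666.667ms=8b +250.0ms=3/4b
15) 2916.667ms=35/4b +83.333ms=1/4b
16) 3000.0ms=9b +333.333ms=1b
17) 3333.333ms=10b +666.667ms=2b
Σ=12b of 12 (180bpm 4/4) — PASS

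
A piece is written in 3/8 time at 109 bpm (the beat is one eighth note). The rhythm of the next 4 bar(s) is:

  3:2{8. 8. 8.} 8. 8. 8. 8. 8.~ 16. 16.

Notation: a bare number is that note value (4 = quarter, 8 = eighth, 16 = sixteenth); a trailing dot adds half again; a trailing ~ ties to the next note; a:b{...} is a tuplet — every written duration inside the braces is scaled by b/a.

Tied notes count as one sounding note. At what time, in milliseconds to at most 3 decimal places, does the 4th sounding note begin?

1. 0.0ms @ 0 + 550.459ms (1)
2. 550.459ms @ 1 + 550.459ms (1)
3. 1100.917ms @ 2 + 550.459ms (1)
4. 1651.376ms @ 3 + 825.688ms (3/2)
5. 2477.064ms @ 9/2 + 825.688ms (3/2)
6. 3302.752ms @ 6 + 825.688ms (3/2)
7. 4128.44ms @ 15/2 + 825.688ms (3/2)
8. 4954.128ms @ 9 + 1238.532ms (9/4)
9. 6192.661ms @ 45/4 + 412.844ms (3/4)

note 4 onset = 3b = 1651.376ms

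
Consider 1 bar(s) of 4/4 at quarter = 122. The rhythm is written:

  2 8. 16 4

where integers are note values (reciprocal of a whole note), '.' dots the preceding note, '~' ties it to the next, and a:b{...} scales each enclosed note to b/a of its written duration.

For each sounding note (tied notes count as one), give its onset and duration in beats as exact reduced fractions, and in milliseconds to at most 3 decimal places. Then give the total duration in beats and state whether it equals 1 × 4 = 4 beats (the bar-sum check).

1) 0.0ms=0b +983.607ms=2b
2) 983.607ms=2b +368.852ms=3/4b
3) 1352.459ms=11/4b +122.951ms=1/4b
4) 1475.41ms=3b +491.803ms=1b
Σ=4b of 4 (122bpm 4/4) — PASS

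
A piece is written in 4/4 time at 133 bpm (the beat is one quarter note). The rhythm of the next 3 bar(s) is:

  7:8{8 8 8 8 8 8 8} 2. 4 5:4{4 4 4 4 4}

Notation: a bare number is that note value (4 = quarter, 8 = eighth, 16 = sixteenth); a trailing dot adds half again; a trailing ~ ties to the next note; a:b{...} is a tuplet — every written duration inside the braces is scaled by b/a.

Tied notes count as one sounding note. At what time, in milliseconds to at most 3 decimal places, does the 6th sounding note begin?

note 6 onset = 20/7b = 1288.937ms

1. 0.0ms @ 0 + 257.787ms (4/7)
2. 257.787ms @ 4/7 + 257.787ms (4/7)
3. 515.575ms @ 8/7 + 257.787ms (4/7)
4. 773.362ms @ 12/7 + 257.787ms (4/7)
5. 1031.149ms @ 16/7 + 257.787ms (4/7)
6. 1288.937ms @ 20/7 + 257.787ms (4/7)
7. 1546.724ms @ 24/7 + 257.787ms (4/7)
8. 1804.511ms @ 4 + 1353.383ms (3)
9. 3157.895ms @ 7 + 451.128ms (1)
10. 3609.023ms @ 8 + 360.902ms (4/5)
11. 3969.925ms @ 44/5 + 360.902ms (4/5)
12. 4330.827ms @ 48/5 + 360.902ms (4/5)
13. 4691.729ms @ 52/5 + 360.902ms (4/5)
14. 5052.632ms @ 56/5 + 360.902ms (4/5)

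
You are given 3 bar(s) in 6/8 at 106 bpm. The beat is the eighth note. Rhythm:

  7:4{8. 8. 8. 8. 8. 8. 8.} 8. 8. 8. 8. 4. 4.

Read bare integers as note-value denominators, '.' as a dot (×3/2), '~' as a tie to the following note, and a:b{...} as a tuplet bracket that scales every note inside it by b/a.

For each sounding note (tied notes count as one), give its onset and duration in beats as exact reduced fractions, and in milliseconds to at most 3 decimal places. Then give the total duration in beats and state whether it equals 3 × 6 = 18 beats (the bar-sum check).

1) 0.0ms=0b +485.175ms=6/7b
2) 485.175ms=6/7b +485.175ms=6/7b
3) 970.35ms=12/7b +485.175ms=6/7b
4) 1455.526ms=18/7b +485.175ms=6/7b
5) 1940.701ms=24/7b +485.175ms=6/7b
6) 2425.876ms=30/7b +485.175ms=6/7b
7) 2911.051ms=36/7b +485.175ms=6/7b
8) 3396.226ms=6b +849.057ms=3/2b
9) 4245.283ms=15/2b +849.057ms=3/2b
10) 5094.34ms=9b +849.057ms=3/2b
11) 5943.396ms=21/2b +849.057ms=3/2b
12) 6792.453ms=12b +1698.113ms=3b
13) 8490.566ms=15b +1698.113ms=3b
Σ=18b of 18 (106bpm 6/8) — PASS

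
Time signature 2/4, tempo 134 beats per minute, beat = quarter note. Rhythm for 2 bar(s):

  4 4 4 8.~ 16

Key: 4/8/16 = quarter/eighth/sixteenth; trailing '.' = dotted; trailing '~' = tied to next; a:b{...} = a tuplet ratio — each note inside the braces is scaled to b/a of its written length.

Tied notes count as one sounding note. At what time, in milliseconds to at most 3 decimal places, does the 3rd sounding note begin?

note 3 onset = 2b = 895.522ms

1. 0.0ms @ 0 + 447.761ms (1)
2. 447.761ms @ 1 + 447.761ms (1)
3. 895.522ms @ 2 + 447.761ms (1)
4. 1343.284ms @ 3 + 447.761ms (1)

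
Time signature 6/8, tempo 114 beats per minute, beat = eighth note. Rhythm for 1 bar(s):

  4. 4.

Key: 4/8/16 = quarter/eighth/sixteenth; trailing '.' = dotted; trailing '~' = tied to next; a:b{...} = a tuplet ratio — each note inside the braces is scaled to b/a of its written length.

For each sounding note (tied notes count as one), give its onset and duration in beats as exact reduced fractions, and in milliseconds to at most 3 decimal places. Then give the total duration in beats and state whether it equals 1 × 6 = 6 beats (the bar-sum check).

1) 0.0ms=0b +1578.947ms=3b
2) 1578.947ms=3b +1578.947ms=3b
Σ=6b of 6 (114bpm 6/8) — PASS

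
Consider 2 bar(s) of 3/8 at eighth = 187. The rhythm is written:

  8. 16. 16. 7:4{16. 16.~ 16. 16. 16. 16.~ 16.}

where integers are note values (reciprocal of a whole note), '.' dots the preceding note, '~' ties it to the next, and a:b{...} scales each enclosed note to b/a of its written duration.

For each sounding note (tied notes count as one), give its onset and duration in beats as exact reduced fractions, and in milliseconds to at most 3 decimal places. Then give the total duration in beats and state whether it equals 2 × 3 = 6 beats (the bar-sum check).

1) 0.0ms=0b +481.283ms=3/2b
2) 481.283ms=3/2b +240.642ms=3/4b
3) 721.925ms=9/4b +240.642ms=3/4b
4) 962.567ms=3b +137.51ms=3/7b
5) 1100.076ms=24/7b +275.019ms=6/7b
6) 1375.095ms=30/7b +137.51ms=3/7b
7) 1512.605ms=33/7b +137.51ms=3/7b
8) 1650.115ms=36/7b +275.019ms=6/7b
Σ=6b of 6 (187bpm 3/8) — PASS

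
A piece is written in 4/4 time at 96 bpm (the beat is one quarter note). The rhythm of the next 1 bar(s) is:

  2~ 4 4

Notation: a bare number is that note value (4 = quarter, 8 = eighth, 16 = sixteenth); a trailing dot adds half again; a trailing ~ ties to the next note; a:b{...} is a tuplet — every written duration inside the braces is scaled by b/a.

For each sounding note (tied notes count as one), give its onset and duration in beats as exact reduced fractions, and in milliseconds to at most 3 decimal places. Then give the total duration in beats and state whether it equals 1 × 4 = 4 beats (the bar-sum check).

1) 0.0ms=0b +1875.0ms=3b
2) 1875.0ms=3b +625.0ms=1b
Σ=4b of 4 (96bpm 4/4) — PASS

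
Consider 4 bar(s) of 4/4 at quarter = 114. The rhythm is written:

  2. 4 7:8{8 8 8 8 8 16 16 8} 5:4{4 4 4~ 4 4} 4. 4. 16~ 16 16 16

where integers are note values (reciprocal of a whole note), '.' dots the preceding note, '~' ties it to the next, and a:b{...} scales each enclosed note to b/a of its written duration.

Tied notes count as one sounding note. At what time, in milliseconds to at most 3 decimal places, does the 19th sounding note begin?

note 19 onset = 63/4b = 8289.474ms

1. 0.0ms @ 0 + 1578.947ms (3)
2. 1578.947ms @ 3 + 526.316ms (1)
3. 2105.263ms @ 4 + 300.752ms (4/7)
4. 2406.015ms @ 32/7 + 300.752ms (4/7)
5. 2706.767ms @ 36/7 + 300.752ms (4/7)
6. 3007.519ms @ 40/7 + 300.752ms (4/7)
7. 3308.271ms @ 44/7 + 300.752ms (4/7)
8. 3609.023ms @ 48/7 + 150.376ms (2/7)
9. 3759.398ms @ 50/7 + 150.376ms (2/7)
10. 3909.774ms @ 52/7 + 300.752ms (4/7)
11. 4210.526ms @ 8 + 421.053ms (4/5)
12. 4631.579ms @ 44/5 + 421.053ms (4/5)
13. 5052.632ms @ 48/5 + 842.105ms (8/5)
14. 5894.737ms @ 56/5 + 421.053ms (4/5)
15. 6315.789ms @ 12 + 789.474ms (3/2)
16. 7105.263ms @ 27/2 + 789.474ms (3/2)
17. 7894.737ms @ 15 + 263.158ms (1/2)
18. 8157.895ms @ 31/2 + 131.579ms (1/4)
19. 8289.474ms @ 63/4 + 131.579ms (1/4)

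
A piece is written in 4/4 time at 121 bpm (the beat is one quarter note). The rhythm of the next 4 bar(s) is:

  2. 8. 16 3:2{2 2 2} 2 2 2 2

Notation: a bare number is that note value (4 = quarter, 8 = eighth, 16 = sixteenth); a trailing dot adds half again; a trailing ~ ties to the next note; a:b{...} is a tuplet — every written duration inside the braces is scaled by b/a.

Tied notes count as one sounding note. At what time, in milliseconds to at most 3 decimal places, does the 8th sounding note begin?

1. 0.0ms @ 0 + 1487.603ms (3)
2. 1487.603ms @ 3 + 371.901ms (3/4)
3. 1859.504ms @ 15/4 + 123.967ms (1/4)
4. 1983.471ms @ 4 + 661.157ms (4/3)
5. 2644.628ms @ 16/3 + 661.157ms (4/3)
6. 3305.785ms @ 20/3 + 661.157ms (4/3)
7. 3966.942ms @ 8 + 991.736ms (2)
8. 4958.678ms @ 10 + 991.736ms (2)
9. 5950.413ms @ 12 + 991.736ms (2)
10. 6942.149ms @ 14 + 991.736ms (2)

note 8 onset = 10b = 4958.678ms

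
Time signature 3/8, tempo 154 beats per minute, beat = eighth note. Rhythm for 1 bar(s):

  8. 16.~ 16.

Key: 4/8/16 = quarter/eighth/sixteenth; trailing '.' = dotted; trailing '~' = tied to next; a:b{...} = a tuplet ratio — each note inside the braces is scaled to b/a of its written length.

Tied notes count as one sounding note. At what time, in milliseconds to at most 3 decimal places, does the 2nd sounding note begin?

note 2 onset = 3/2b = 584.416ms

1. 0.0ms @ 0 + 584.416ms (3/2)
2. 584.416ms @ 3/2 + 584.416ms (3/2)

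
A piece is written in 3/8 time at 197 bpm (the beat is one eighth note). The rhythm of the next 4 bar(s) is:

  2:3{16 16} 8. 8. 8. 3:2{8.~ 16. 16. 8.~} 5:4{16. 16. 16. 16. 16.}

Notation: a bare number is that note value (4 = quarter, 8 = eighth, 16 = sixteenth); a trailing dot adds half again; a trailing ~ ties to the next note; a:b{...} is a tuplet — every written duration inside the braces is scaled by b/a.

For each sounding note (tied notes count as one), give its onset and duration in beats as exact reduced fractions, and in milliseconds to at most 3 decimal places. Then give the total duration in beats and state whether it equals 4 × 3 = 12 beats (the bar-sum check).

1) 0.0ms=0b +228.426ms=3/4b
2) 228.426ms=3/4b +228.426ms=3/4b
3) 456.853ms=3/2b +456.853ms=3/2b
4) 913.706ms=3b +456.853ms=3/2b
5) 1370.558ms=9/2b +456.853ms=3/2b
6) 1827.411ms=6b +456.853ms=3/2b
7) 2284.264ms=15/2b +152.284ms=1/2b
8) 2436.548ms=8b +487.31ms=8/5b
9) 2923.858ms=48/5b +182.741ms=3/5b
10) 3106.599ms=51/5b +182.741ms=3/5b
11) 3289.34ms=54/5b +182.741ms=3/5b
12) 3472.081ms=57/5b +182.741ms=3/5b
Σ=12b of 12 (197bpm 3/8) — PASS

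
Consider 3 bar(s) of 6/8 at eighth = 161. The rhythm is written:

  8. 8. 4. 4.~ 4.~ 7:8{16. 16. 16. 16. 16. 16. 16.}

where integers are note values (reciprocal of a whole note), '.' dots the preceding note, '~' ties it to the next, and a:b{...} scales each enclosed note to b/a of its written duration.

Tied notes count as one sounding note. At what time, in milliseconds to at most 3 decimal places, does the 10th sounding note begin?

note 10 onset = 120/7b = 6388.642ms

1. 0.0ms @ 0 + 559.006ms (3/2)
2. 559.006ms @ 3/2 + 559.006ms (3/2)
3. 1118.012ms @ 3 + 1118.012ms (3)
4. 2236.025ms @ 6 + 2555.457ms (48/7)
5. 4791.482ms @ 90/7 + 319.432ms (6/7)
6. 5110.914ms @ 96/7 + 319.432ms (6/7)
7. 5430.346ms @ 102/7 + 319.432ms (6/7)
8. 5749.778ms @ 108/7 + 319.432ms (6/7)
9. 6069.21ms @ 114/7 + 319.432ms (6/7)
10. 6388.642ms @ 120/7 + 319.432ms (6/7)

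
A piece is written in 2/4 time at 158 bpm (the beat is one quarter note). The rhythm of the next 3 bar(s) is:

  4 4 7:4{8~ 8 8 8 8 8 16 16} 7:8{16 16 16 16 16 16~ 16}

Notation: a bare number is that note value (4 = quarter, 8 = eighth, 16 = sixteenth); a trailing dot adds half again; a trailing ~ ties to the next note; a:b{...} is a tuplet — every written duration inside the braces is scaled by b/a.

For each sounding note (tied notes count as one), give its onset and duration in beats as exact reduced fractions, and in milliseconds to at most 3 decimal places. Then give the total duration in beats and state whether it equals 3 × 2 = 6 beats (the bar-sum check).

1) 0.0ms=0b +379.747ms=1b
2) 379.747ms=1b +379.747ms=1b
3) 759.494ms=2b +216.998ms=4/7b
4) 976.492ms=18/7b +108.499ms=2/7b
5) 1084.991ms=20/7b +108.499ms=2/7b
6) 1193.49ms=22/7b +108.499ms=2/7b
7) 1301.989ms=24/7b +108.499ms=2/7b
8) 1410.488ms=26/7b +54.25ms=1/7b
9) 1464.738ms=27/7b +54.25ms=1/7b
10) 1518.987ms=4b +108.499ms=2/7b
11) 1627.486ms=30/7b +108.499ms=2/7b
12) 1735.986ms=32/7b +108.499ms=2/7b
13) 1844.485ms=34/7b +108.499ms=2/7b
14) 1952.984ms=36/7b +108.499ms=2/7b
15) 2061.483ms=38/7b +216.998ms=4/7b
Σ=6b of 6 (158bpm 2/4) — PASS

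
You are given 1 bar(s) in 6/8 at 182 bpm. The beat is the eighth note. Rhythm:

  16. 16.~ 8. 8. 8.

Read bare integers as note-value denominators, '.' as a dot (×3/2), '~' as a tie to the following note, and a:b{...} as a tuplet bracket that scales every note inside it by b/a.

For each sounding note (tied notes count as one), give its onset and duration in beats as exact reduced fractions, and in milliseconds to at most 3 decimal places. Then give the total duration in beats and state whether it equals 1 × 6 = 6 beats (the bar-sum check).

1) 0.0ms=0b +247.253ms=3/4b
2) 247.253ms=3/4b +741.758ms=9/4b
3) 989.011ms=3b +494.505ms=3/2b
4) 1483.516ms=9/2b +494.505ms=3/2b
Σ=6b of 6 (182bpm 6/8) — PASS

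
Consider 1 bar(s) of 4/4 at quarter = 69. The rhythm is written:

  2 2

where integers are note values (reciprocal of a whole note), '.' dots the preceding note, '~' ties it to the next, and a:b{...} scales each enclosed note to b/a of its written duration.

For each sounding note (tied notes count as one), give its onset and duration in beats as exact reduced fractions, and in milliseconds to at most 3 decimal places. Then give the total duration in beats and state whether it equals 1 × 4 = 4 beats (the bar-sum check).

1) 0.0ms=0b +1739.13ms=2b
2) 1739.13ms=2b +1739.13ms=2b
Σ=4b of 4 (69bpm 4/4) — PASS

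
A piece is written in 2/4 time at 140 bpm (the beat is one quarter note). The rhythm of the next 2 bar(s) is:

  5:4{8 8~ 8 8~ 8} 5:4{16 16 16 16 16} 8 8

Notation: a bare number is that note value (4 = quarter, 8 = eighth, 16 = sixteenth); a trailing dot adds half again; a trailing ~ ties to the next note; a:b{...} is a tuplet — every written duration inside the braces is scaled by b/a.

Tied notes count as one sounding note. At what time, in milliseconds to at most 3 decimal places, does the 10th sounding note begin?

1. 0.0ms @ 0 + 171.429ms (2/5)
2. 171.429ms @ 2/5 + 342.857ms (4/5)
3. 514.286ms @ 6/5 + 342.857ms (4/5)
4. 857.143ms @ 2 + 85.714ms (1/5)
5. 942.857ms @ 11/5 + 85.714ms (1/5)
6. 1028.571ms @ 12/5 + 85.714ms (1/5)
7. 1114.286ms @ 13/5 + 85.714ms (1/5)
8. 1200.0ms @ 14/5 + 85.714ms (1/5)
9. 1285.714ms @ 3 + 214.286ms (1/2)
10. 1500.0ms @ 7/2 + 214.286ms (1/2)

note 10 onset = 7/2b = 1500.0ms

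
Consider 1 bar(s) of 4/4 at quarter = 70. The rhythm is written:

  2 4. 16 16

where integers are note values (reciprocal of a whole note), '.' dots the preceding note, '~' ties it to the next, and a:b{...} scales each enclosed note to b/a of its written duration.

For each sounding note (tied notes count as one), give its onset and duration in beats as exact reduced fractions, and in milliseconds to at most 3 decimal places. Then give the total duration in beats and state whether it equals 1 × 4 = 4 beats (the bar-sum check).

1) 0.0ms=0b +1714.286ms=2b
2) 1714.286ms=2b +1285.714ms=3/2b
3) 3000.0ms=7/2b +214.286ms=1/4b
4) 3214.286ms=15/4b +214.286ms=1/4b
Σ=4b of 4 (70bpm 4/4) — PASS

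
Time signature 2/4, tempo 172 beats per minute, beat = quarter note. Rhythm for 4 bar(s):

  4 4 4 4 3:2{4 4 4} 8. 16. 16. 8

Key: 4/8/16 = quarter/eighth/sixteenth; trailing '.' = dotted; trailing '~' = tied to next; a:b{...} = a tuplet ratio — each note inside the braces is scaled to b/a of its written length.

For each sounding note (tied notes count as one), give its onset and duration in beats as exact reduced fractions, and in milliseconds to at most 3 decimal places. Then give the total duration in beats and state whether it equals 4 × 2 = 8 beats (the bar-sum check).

1) 0.0ms=0b +348.837ms=1b
2) 348.837ms=1b +348.837ms=1b
3) 697.674ms=2b +348.837ms=1b
4) 1046.512ms=3b +348.837ms=1b
5) 1395.349ms=4b +232.558ms=2/3b
6) 1627.907ms=14/3b +232.558ms=2/3b
7) 1860.465ms=16/3b +232.558ms=2/3b
8) 2093.023ms=6b +261.628ms=3/4b
9) 2354.651ms=27/4b +130.814ms=3/8b
10) 2485.465ms=57/8b +130.814ms=3/8b
11) 2616.279ms=15/2b +174.419ms=1/2b
Σ=8b of 8 (172bpm 2/4) — PASS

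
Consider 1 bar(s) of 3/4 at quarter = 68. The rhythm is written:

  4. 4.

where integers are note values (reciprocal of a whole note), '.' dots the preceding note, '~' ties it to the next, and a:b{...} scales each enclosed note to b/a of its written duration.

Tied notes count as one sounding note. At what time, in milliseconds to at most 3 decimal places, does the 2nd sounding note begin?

1. 0.0ms @ 0 + 1323.529ms (3/2)
2. 1323.529ms @ 3/2 + 1323.529ms (3/2)

note 2 onset = 3/2b = 1323.529ms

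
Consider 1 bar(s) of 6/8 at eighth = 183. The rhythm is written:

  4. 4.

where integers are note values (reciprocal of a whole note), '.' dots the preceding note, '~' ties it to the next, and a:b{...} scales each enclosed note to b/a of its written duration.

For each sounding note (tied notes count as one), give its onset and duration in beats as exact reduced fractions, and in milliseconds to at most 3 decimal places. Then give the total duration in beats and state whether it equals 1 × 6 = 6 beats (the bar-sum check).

1) 0.0ms=0b +983.607ms=3b
2) 983.607ms=3b +983.607ms=3b
Σ=6b of 6 (183bpm 6/8) — PASS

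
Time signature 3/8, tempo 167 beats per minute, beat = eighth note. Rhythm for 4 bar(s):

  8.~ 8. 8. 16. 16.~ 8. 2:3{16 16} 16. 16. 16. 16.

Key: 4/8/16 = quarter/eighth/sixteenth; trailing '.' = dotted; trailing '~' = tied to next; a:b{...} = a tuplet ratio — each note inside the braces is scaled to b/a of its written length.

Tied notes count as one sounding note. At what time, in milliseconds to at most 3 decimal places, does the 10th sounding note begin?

note 10 onset = 45/4b = 4041.916ms

1. 0.0ms @ 0 + 1077.844ms (3)
2. 1077.844ms @ 3 + 538.922ms (3/2)
3. 1616.766ms @ 9/2 + 269.461ms (3/4)
4. 1886.228ms @ 21/4 + 808.383ms (9/4)
5. 2694.611ms @ 15/2 + 269.461ms (3/4)
6. 2964.072ms @ 33/4 + 269.461ms (3/4)
7. 3233.533ms @ 9 + 269.461ms (3/4)
8. 3502.994ms @ 39/4 + 269.461ms (3/4)
9. 3772.455ms @ 21/2 + 269.461ms (3/4)
10. 4041.916ms @ 45/4 + 269.461ms (3/4)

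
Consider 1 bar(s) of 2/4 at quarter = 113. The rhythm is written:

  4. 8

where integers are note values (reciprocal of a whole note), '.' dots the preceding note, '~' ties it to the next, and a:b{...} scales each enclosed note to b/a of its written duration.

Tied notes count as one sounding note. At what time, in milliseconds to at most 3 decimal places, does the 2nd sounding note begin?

note 2 onset = 3/2b = 796.46ms

1. 0.0ms @ 0 + 796.46ms (3/2)
2. 796.46ms @ 3/2 + 265.487ms (1/2)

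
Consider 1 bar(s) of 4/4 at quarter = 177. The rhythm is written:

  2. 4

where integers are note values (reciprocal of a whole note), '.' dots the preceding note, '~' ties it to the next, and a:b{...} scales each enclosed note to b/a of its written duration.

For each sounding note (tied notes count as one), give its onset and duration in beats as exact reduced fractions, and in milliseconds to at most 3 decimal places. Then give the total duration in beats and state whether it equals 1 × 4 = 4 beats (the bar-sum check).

1) 0.0ms=0b +1016.949ms=3b
2) 1016.949ms=3b +338.983ms=1b
Σ=4b of 4 (177bpm 4/4) — PASS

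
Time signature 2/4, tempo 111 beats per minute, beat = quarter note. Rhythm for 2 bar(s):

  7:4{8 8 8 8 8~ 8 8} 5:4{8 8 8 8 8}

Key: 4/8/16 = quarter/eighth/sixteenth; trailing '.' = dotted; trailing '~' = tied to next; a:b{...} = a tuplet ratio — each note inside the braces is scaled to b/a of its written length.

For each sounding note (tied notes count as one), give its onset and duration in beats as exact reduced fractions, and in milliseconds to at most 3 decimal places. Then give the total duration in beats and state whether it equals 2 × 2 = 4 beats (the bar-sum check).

1) 0.0ms=0b +154.44ms=2/7b
2) 154.44ms=2/7b +154.44ms=2/7b
3) 308.88ms=4/7b +154.44ms=2/7b
4) 463.32ms=6/7b +154.44ms=2/7b
5) 617.761ms=8/7b +308.88ms=4/7b
6) 926.641ms=12/7b +154.44ms=2/7b
7) 1081.081ms=2b +216.216ms=2/5b
8) 1297.297ms=12/5b +216.216ms=2/5b
9) 1513.514ms=14/5b +216.216ms=2/5b
10) 1729.73ms=16/5b +216.216ms=2/5b
11) 1945.946ms=18/5b +216.216ms=2/5b
Σ=4b of 4 (111bpm 2/4) — PASS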